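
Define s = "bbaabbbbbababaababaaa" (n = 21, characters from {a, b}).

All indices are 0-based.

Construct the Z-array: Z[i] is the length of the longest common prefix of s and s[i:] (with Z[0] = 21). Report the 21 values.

[21, 1, 0, 0, 2, 2, 2, 3, 1, 0, 1, 0, 1, 0, 0, 1, 0, 1, 0, 0, 0]

Z[0]=21
i=1: i≥r, start 0; Z[1]=1 scan→box=[1,2)
i=2: i≥r, start 0; Z[2]=0
i=3: i≥r, start 0; Z[3]=0
i=4: i≥r, start 0; Z[4]=2 scan→box=[4,6)
i=5: min(r-i=1, Z[1]=1)=1; Z[5]=2 scan→box=[5,7)
i=6: min(r-i=1, Z[1]=1)=1; Z[6]=2 scan→box=[6,8)
i=7: min(r-i=1, Z[1]=1)=1; Z[7]=3 scan→box=[7,10)
i=8: min(r-i=2, Z[1]=1)=1; Z[8]=1
i=9: min(r-i=1, Z[2]=0)=0; Z[9]=0
i=10: i≥r, start 0; Z[10]=1 scan→box=[10,11)
i=11: i≥r, start 0; Z[11]=0
i=12: i≥r, start 0; Z[12]=1 scan→box=[12,13)
i=13: i≥r, start 0; Z[13]=0
i=14: i≥r, start 0; Z[14]=0
i=15: i≥r, start 0; Z[15]=1 scan→box=[15,16)
i=16: i≥r, start 0; Z[16]=0
i=17: i≥r, start 0; Z[17]=1 scan→box=[17,18)
i=18: i≥r, start 0; Z[18]=0
i=19: i≥r, start 0; Z[19]=0
i=20: i≥r, start 0; Z[20]=0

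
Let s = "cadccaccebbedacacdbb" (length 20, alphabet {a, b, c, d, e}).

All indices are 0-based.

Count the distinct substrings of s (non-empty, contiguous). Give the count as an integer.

188

rank→(start, suffix):
  0 → (13, 'acacdbb')
  1 → (5, 'accebbedacacdbb')
  2 → (15, 'acdbb')
  3 → (1, 'adccaccebbedacacdbb')
  4 → (19, 'b')
  5 → (18, 'bb')
  6 → (9, 'bbedacacdbb')
  7 → (10, 'bedacacdbb')
  8 → (4, 'caccebbedacacdbb')
  9 → (14, 'cacdbb')
  10 → (0, 'cadccaccebbedacacdbb')
  11 → (3, 'ccaccebbedacacdbb')
  12 → (6, 'ccebbedacacdbb')
  13 → (16, 'cdbb')
  14 → (7, 'cebbedacacdbb')
  15 → (12, 'dacacdbb')
  16 → (17, 'dbb')
  17 → (2, 'dccaccebbedacacdbb')
  18 → (8, 'ebbedacacdbb')
  19 → (11, 'edacacdbb')

SA = [13, 5, 15, 1, 19, 18, 9, 10, 4, 14, 0, 3, 6, 16, 7, 12, 17, 2, 8, 11]
i: (SA[i-1],SA[i]) lcp shared
  1: (13,5) 2 'ac'
  2: (5,15) 2 'ac'
  3: (15,1) 1 'a'
  4: (1,19) 0 ''
  5: (19,18) 1 'b'
  6: (18,9) 2 'bb'
  7: (9,10) 1 'b'
  8: (10,4) 0 ''
  9: (4,14) 3 'cac'
  10: (14,0) 2 'ca'
  11: (0,3) 1 'c'
  12: (3,6) 2 'cc'
  13: (6,16) 1 'c'
  14: (16,7) 1 'c'
  15: (7,12) 0 ''
  16: (12,17) 1 'd'
  17: (17,2) 1 'd'
  18: (2,8) 0 ''
  19: (8,11) 1 'e'

n(n+1)/2 = 20·21/2 = 210
Σ LCP = 0 + 2 + 2 + 1 + 0 + 1 + 2 + 1 + 0 + 3 + 2 + 1 + 2 + 1 + 1 + 0 + 1 + 1 + 0 + 1 = 22
distinct = 210 − 22 = 188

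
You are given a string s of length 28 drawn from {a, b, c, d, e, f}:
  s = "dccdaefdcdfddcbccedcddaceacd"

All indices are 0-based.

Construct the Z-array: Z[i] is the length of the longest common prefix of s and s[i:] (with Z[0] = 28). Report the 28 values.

[28, 0, 0, 1, 0, 0, 0, 2, 0, 1, 0, 1, 2, 0, 0, 0, 0, 0, 2, 0, 1, 1, 0, 0, 0, 0, 0, 1]

Z[0]=28
i=1: outside box; Z[1]=0
i=2: outside box; Z[2]=0
i=3: outside box; Z[3]=1 scan→box=[3,4)
i=4: outside box; Z[4]=0
i=5: outside box; Z[5]=0
i=6: outside box; Z[6]=0
i=7: outside box; Z[7]=2 scan→box=[7,9)
i=8: min(r-i=1, Z[1]=0)=0; Z[8]=0
i=9: outside box; Z[9]=1 scan→box=[9,10)
i=10: outside box; Z[10]=0
i=11: outside box; Z[11]=1 scan→box=[11,12)
i=12: outside box; Z[12]=2 scan→box=[12,14)
i=13: min(r-i=1, Z[1]=0)=0; Z[13]=0
i=14: outside box; Z[14]=0
i=15: outside box; Z[15]=0
i=16: outside box; Z[16]=0
i=17: outside box; Z[17]=0
i=18: outside box; Z[18]=2 scan→box=[18,20)
i=19: min(r-i=1, Z[1]=0)=0; Z[19]=0
i=20: outside box; Z[20]=1 scan→box=[20,21)
i=21: outside box; Z[21]=1 scan→box=[21,22)
i=22: outside box; Z[22]=0
i=23: outside box; Z[23]=0
i=24: outside box; Z[24]=0
i=25: outside box; Z[25]=0
i=26: outside box; Z[26]=0
i=27: outside box; Z[27]=1 scan→box=[27,28)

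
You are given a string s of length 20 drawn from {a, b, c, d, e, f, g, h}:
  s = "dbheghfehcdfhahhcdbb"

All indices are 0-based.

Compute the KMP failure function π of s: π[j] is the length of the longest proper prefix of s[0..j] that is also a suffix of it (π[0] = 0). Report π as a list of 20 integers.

[0, 0, 0, 0, 0, 0, 0, 0, 0, 0, 1, 0, 0, 0, 0, 0, 0, 1, 2, 0]

π[0] = 0
j=1 s[j]='b': π[1]=0 (border '')
j=2 s[j]='h': π[2]=0 (border '')
j=3 s[j]='e': π[3]=0 (border '')
j=4 s[j]='g': π[4]=0 (border '')
j=5 s[j]='h': π[5]=0 (border '')
j=6 s[j]='f': π[6]=0 (border '')
j=7 s[j]='e': π[7]=0 (border '')
j=8 s[j]='h': π[8]=0 (border '')
j=9 s[j]='c': π[9]=0 (border '')
j=10 s[j]='d': π[10]=1 (border 'd')
j=11 s[j]='f': k: 1→0; π[11]=0 (border '')
j=12 s[j]='h': π[12]=0 (border '')
j=13 s[j]='a': π[13]=0 (border '')
j=14 s[j]='h': π[14]=0 (border '')
j=15 s[j]='h': π[15]=0 (border '')
j=16 s[j]='c': π[16]=0 (border '')
j=17 s[j]='d': π[17]=1 (border 'd')
j=18 s[j]='b': π[18]=2 (border 'db')
j=19 s[j]='b': k: 2→0; π[19]=0 (border '')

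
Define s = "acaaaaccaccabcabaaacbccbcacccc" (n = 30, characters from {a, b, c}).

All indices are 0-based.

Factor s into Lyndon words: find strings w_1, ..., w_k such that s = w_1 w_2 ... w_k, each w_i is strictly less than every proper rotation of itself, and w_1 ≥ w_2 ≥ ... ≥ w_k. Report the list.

["ac", "aaaaccaccabcabaaacbccbcacccc"]

emit factor 1: 'ac' (i=0, period=2)
emit factor 2: 'aaaaccaccabcabaaacbccbcacccc' (i=2, period=28)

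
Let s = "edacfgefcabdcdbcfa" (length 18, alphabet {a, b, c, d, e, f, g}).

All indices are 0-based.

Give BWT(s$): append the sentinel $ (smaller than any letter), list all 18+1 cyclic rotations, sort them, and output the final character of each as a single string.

afcddafdbaecb$gcecf

rank  rotation             last
    0  $edacfgefcabdcdbcfa  a
    1  a$edacfgefcabdcdbcf  f
    2  abdcdbcfa$edacfgefc  c
    3  acfgefcabdcdbcfa$ed  d
    4  bcfa$edacfgefcabdcd  d
    5  bdcdbcfa$edacfgefca  a
    6  cabdcdbcfa$edacfgef  f
    7  cdbcfa$edacfgefcabd  d
    8  cfa$edacfgefcabdcdb  b
    9  cfgefcabdcdbcfa$eda  a
   10  dacfgefcabdcdbcfa$e  e
   11  dbcfa$edacfgefcabdc  c
   12  dcdbcfa$edacfgefcab  b
   13  edacfgefcabdcdbcfa$  $
   14  efcabdcdbcfa$edacfg  g
   15  fa$edacfgefcabdcdbc  c
   16  fcabdcdbcfa$edacfge  e
   17  fgefcabdcdbcfa$edac  c
   18  gefcabdcdbcfa$edacf  f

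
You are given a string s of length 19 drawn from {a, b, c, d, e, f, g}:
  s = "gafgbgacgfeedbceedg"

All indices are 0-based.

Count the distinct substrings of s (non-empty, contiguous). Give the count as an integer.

rank | idx | suffix
   0 |   6 | acgfeedbceedg
   1 |   1 | afgbgacgfeedbceedg
   2 |  13 | bceedg
   3 |   4 | bgacgfeedbceedg
   4 |  14 | ceedg
   5 |   7 | cgfeedbceedg
   6 |  12 | dbceedg
   7 |  17 | dg
   8 |  11 | edbceedg
   9 |  16 | edg
  10 |  10 | eedbceedg
  11 |  15 | eedg
  12 |   9 | feedbceedg
  13 |   2 | fgbgacgfeedbceedg
  14 |  18 | g
  15 |   5 | gacgfeedbceedg
  16 |   0 | gafgbgacgfeedbceedg
  17 |   3 | gbgacgfeedbceedg
  18 |   8 | gfeedbceedg

SA = [6, 1, 13, 4, 14, 7, 12, 17, 11, 16, 10, 15, 9, 2, 18, 5, 0, 3, 8]
[i] adj suffixes → lcp
  [1] 6/1 → 1 ('a')
  [2] 1/13 → 0 ('')
  [3] 13/4 → 1 ('b')
  [4] 4/14 → 0 ('')
  [5] 14/7 → 1 ('c')
  [6] 7/12 → 0 ('')
  [7] 12/17 → 1 ('d')
  [8] 17/11 → 0 ('')
  [9] 11/16 → 2 ('ed')
  [10] 16/10 → 1 ('e')
  [11] 10/15 → 3 ('eed')
  [12] 15/9 → 0 ('')
  [13] 9/2 → 1 ('f')
  [14] 2/18 → 0 ('')
  [15] 18/5 → 1 ('g')
  [16] 5/0 → 2 ('ga')
  [17] 0/3 → 1 ('g')
  [18] 3/8 → 1 ('g')

n(n+1)/2 = 19·20/2 = 190
Σ LCP = 0 + 1 + 0 + 1 + 0 + 1 + 0 + 1 + 0 + 2 + 1 + 3 + 0 + 1 + 0 + 1 + 2 + 1 + 1 = 16
distinct = 190 − 16 = 174

174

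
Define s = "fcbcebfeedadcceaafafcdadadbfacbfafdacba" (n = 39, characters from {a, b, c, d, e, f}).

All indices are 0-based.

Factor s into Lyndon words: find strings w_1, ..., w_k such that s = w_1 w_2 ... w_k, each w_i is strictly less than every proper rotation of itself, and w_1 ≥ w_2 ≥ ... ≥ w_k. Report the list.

["f", "c", "bcebfeed", "adcce", "aafafcdadadbfacbfafdacb", "a"]

emit factor 1: 'f' (i=0, period=1)
emit factor 2: 'c' (i=1, period=1)
emit factor 3: 'bcebfeed' (i=2, period=8)
emit factor 4: 'adcce' (i=10, period=5)
emit factor 5: 'aafafcdadadbfacbfafdacb' (i=15, period=23)
emit factor 6: 'a' (i=38, period=1)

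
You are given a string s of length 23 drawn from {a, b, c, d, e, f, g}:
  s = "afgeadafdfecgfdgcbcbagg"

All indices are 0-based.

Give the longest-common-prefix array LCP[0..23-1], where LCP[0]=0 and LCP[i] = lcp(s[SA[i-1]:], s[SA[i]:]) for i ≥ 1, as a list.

rank | idx | suffix
   0 |   4 | adafdfecgfdgcbcbagg
   1 |   6 | afdfecgfdgcbcbagg
   2 |   0 | afgeadafdfecgfdgcbcbagg
   3 |  20 | agg
   4 |  19 | bagg
   5 |  17 | bcbagg
   6 |  18 | cbagg
   7 |  16 | cbcbagg
   8 |  11 | cgfdgcbcbagg
   9 |   5 | dafdfecgfdgcbcbagg
  10 |   8 | dfecgfdgcbcbagg
  11 |  14 | dgcbcbagg
  12 |   3 | eadafdfecgfdgcbcbagg
  13 |  10 | ecgfdgcbcbagg
  14 |   7 | fdfecgfdgcbcbagg
  15 |  13 | fdgcbcbagg
  16 |   9 | fecgfdgcbcbagg
  17 |   1 | fgeadafdfecgfdgcbcbagg
  18 |  22 | g
  19 |  15 | gcbcbagg
  20 |   2 | geadafdfecgfdgcbcbagg
  21 |  12 | gfdgcbcbagg
  22 |  21 | gg

SA = [4, 6, 0, 20, 19, 17, 18, 16, 11, 5, 8, 14, 3, 10, 7, 13, 9, 1, 22, 15, 2, 12, 21]
[i] adj suffixes → lcp
  [1] 4/6 → 1 ('a')
  [2] 6/0 → 2 ('af')
  [3] 0/20 → 1 ('a')
  [4] 20/19 → 0 ('')
  [5] 19/17 → 1 ('b')
  [6] 17/18 → 0 ('')
  [7] 18/16 → 2 ('cb')
  [8] 16/11 → 1 ('c')
  [9] 11/5 → 0 ('')
  [10] 5/8 → 1 ('d')
  [11] 8/14 → 1 ('d')
  [12] 14/3 → 0 ('')
  [13] 3/10 → 1 ('e')
  [14] 10/7 → 0 ('')
  [15] 7/13 → 2 ('fd')
  [16] 13/9 → 1 ('f')
  [17] 9/1 → 1 ('f')
  [18] 1/22 → 0 ('')
  [19] 22/15 → 1 ('g')
  [20] 15/2 → 1 ('g')
  [21] 2/12 → 1 ('g')
  [22] 12/21 → 1 ('g')

[0, 1, 2, 1, 0, 1, 0, 2, 1, 0, 1, 1, 0, 1, 0, 2, 1, 1, 0, 1, 1, 1, 1]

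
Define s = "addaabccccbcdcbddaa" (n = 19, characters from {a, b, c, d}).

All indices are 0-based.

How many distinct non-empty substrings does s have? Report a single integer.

sorted suffixes:
  #0 SA[0]=18  'a'
  #1 SA[1]=17  'aa'
  #2 SA[2]=3  'aabccccbcdcbddaa'
  #3 SA[3]=4  'abccccbcdcbddaa'
  #4 SA[4]=0  'addaabccccbcdcbddaa'
  #5 SA[5]=5  'bccccbcdcbddaa'
  #6 SA[6]=10  'bcdcbddaa'
  #7 SA[7]=14  'bddaa'
  #8 SA[8]=9  'cbcdcbddaa'
  #9 SA[9]=13  'cbddaa'
  #10 SA[10]=8  'ccbcdcbddaa'
  #11 SA[11]=7  'cccbcdcbddaa'
  #12 SA[12]=6  'ccccbcdcbddaa'
  #13 SA[13]=11  'cdcbddaa'
  #14 SA[14]=16  'daa'
  #15 SA[15]=2  'daabccccbcdcbddaa'
  #16 SA[16]=12  'dcbddaa'
  #17 SA[17]=15  'ddaa'
  #18 SA[18]=1  'ddaabccccbcdcbddaa'

SA = [18, 17, 3, 4, 0, 5, 10, 14, 9, 13, 8, 7, 6, 11, 16, 2, 12, 15, 1]
rank  pair      lcp
   1  s[18:],s[17:]  1  'a'
   2  s[17:],s[3:]  2  'aa'
   3  s[3:],s[4:]  1  'a'
   4  s[4:],s[0:]  1  'a'
   5  s[0:],s[5:]  0  ''
   6  s[5:],s[10:]  2  'bc'
   7  s[10:],s[14:]  1  'b'
   8  s[14:],s[9:]  0  ''
   9  s[9:],s[13:]  2  'cb'
  10  s[13:],s[8:]  1  'c'
  11  s[8:],s[7:]  2  'cc'
  12  s[7:],s[6:]  3  'ccc'
  13  s[6:],s[11:]  1  'c'
  14  s[11:],s[16:]  0  ''
  15  s[16:],s[2:]  3  'daa'
  16  s[2:],s[12:]  1  'd'
  17  s[12:],s[15:]  1  'd'
  18  s[15:],s[1:]  4  'ddaa'

n(n+1)/2 = 19·20/2 = 190
Σ LCP = 0 + 1 + 2 + 1 + 1 + 0 + 2 + 1 + 0 + 2 + 1 + 2 + 3 + 1 + 0 + 3 + 1 + 1 + 4 = 26
distinct = 190 − 26 = 164

164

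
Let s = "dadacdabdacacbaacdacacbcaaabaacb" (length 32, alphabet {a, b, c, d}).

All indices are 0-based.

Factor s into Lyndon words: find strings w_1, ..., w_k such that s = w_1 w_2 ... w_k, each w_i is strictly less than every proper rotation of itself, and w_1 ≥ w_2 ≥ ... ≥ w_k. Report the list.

["d", "ad", "acd", "abdacacb", "aacdacacbc", "aaabaacb"]

emit factor 1: 'd' (i=0, period=1)
emit factor 2: 'ad' (i=1, period=2)
emit factor 3: 'acd' (i=3, period=3)
emit factor 4: 'abdacacb' (i=6, period=8)
emit factor 5: 'aacdacacbc' (i=14, period=10)
emit factor 6: 'aaabaacb' (i=24, period=8)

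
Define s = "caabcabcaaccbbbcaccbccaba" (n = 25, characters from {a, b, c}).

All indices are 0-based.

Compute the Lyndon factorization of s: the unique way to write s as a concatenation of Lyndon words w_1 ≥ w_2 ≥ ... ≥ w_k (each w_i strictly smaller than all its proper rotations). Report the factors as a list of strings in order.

["c", "aabcabcaaccbbbcaccbccab", "a"]

emit factor 1: 'c' (i=0, period=1)
emit factor 2: 'aabcabcaaccbbbcaccbccab' (i=1, period=23)
emit factor 3: 'a' (i=24, period=1)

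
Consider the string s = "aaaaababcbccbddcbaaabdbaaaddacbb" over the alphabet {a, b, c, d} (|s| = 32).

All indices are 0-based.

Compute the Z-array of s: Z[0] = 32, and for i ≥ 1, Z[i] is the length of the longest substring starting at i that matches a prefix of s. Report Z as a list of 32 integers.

[32, 4, 3, 2, 1, 0, 1, 0, 0, 0, 0, 0, 0, 0, 0, 0, 0, 3, 2, 1, 0, 0, 0, 3, 2, 1, 0, 0, 1, 0, 0, 0]

Z[0]=32
i=1: i≥r, start 0; Z[1]=4 scan→box=[1,5)
i=2: min(r-i=3, Z[1]=4)=3; Z[2]=3
i=3: min(r-i=2, Z[2]=3)=2; Z[3]=2
i=4: min(r-i=1, Z[3]=2)=1; Z[4]=1
i=5: i≥r, start 0; Z[5]=0
i=6: i≥r, start 0; Z[6]=1 scan→box=[6,7)
i=7: i≥r, start 0; Z[7]=0
i=8: i≥r, start 0; Z[8]=0
i=9: i≥r, start 0; Z[9]=0
i=10: i≥r, start 0; Z[10]=0
i=11: i≥r, start 0; Z[11]=0
i=12: i≥r, start 0; Z[12]=0
i=13: i≥r, start 0; Z[13]=0
i=14: i≥r, start 0; Z[14]=0
i=15: i≥r, start 0; Z[15]=0
i=16: i≥r, start 0; Z[16]=0
i=17: i≥r, start 0; Z[17]=3 scan→box=[17,20)
i=18: min(r-i=2, Z[1]=4)=2; Z[18]=2
i=19: min(r-i=1, Z[2]=3)=1; Z[19]=1
i=20: i≥r, start 0; Z[20]=0
i=21: i≥r, start 0; Z[21]=0
i=22: i≥r, start 0; Z[22]=0
i=23: i≥r, start 0; Z[23]=3 scan→box=[23,26)
i=24: min(r-i=2, Z[1]=4)=2; Z[24]=2
i=25: min(r-i=1, Z[2]=3)=1; Z[25]=1
i=26: i≥r, start 0; Z[26]=0
i=27: i≥r, start 0; Z[27]=0
i=28: i≥r, start 0; Z[28]=1 scan→box=[28,29)
i=29: i≥r, start 0; Z[29]=0
i=30: i≥r, start 0; Z[30]=0
i=31: i≥r, start 0; Z[31]=0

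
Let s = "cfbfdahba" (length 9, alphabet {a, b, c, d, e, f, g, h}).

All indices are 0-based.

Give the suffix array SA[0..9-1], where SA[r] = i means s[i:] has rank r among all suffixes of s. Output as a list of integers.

[8, 5, 7, 2, 0, 4, 1, 3, 6]

rank→(start, suffix):
  0 → (8, 'a')
  1 → (5, 'ahba')
  2 → (7, 'ba')
  3 → (2, 'bfdahba')
  4 → (0, 'cfbfdahba')
  5 → (4, 'dahba')
  6 → (1, 'fbfdahba')
  7 → (3, 'fdahba')
  8 → (6, 'hba')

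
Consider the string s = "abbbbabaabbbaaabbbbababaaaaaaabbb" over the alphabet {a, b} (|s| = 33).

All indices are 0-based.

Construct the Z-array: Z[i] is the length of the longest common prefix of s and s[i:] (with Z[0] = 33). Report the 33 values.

[33, 0, 0, 0, 0, 2, 0, 1, 4, 0, 0, 0, 1, 1, 8, 0, 0, 0, 0, 2, 0, 2, 0, 1, 1, 1, 1, 1, 1, 4, 0, 0, 0]

Z[0]=33
i=1: fresh scan; Z[1]=0
i=2: fresh scan; Z[2]=0
i=3: fresh scan; Z[3]=0
i=4: fresh scan; Z[4]=0
i=5: fresh scan; Z[5]=2 scan→box=[5,7)
i=6: min(r-i=1, Z[1]=0)=0; Z[6]=0
i=7: fresh scan; Z[7]=1 scan→box=[7,8)
i=8: fresh scan; Z[8]=4 scan→box=[8,12)
i=9: min(r-i=3, Z[1]=0)=0; Z[9]=0
i=10: min(r-i=2, Z[2]=0)=0; Z[10]=0
i=11: min(r-i=1, Z[3]=0)=0; Z[11]=0
i=12: fresh scan; Z[12]=1 scan→box=[12,13)
i=13: fresh scan; Z[13]=1 scan→box=[13,14)
i=14: fresh scan; Z[14]=8 scan→box=[14,22)
i=15: min(r-i=7, Z[1]=0)=0; Z[15]=0
i=16: min(r-i=6, Z[2]=0)=0; Z[16]=0
i=17: min(r-i=5, Z[3]=0)=0; Z[17]=0
i=18: min(r-i=4, Z[4]=0)=0; Z[18]=0
i=19: min(r-i=3, Z[5]=2)=2; Z[19]=2
i=20: min(r-i=2, Z[6]=0)=0; Z[20]=0
i=21: min(r-i=1, Z[7]=1)=1; Z[21]=2 scan→box=[21,23)
i=22: min(r-i=1, Z[1]=0)=0; Z[22]=0
i=23: fresh scan; Z[23]=1 scan→box=[23,24)
i=24: fresh scan; Z[24]=1 scan→box=[24,25)
i=25: fresh scan; Z[25]=1 scan→box=[25,26)
i=26: fresh scan; Z[26]=1 scan→box=[26,27)
i=27: fresh scan; Z[27]=1 scan→box=[27,28)
i=28: fresh scan; Z[28]=1 scan→box=[28,29)
i=29: fresh scan; Z[29]=4 scan→box=[29,33)
i=30: min(r-i=3, Z[1]=0)=0; Z[30]=0
i=31: min(r-i=2, Z[2]=0)=0; Z[31]=0
i=32: min(r-i=1, Z[3]=0)=0; Z[32]=0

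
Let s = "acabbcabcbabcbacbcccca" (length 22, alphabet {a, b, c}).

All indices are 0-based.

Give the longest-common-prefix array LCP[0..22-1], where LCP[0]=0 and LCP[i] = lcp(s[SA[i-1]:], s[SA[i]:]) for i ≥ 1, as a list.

[0, 1, 2, 5, 1, 2, 0, 2, 1, 1, 2, 4, 2, 0, 2, 3, 1, 3, 2, 1, 2, 3]

sorted suffixes:
  #0 SA[0]=21  'a'
  #1 SA[1]=2  'abbcabcbabcbacbcccca'
  #2 SA[2]=6  'abcbabcbacbcccca'
  #3 SA[3]=10  'abcbacbcccca'
  #4 SA[4]=0  'acabbcabcbabcbacbcccca'
  #5 SA[5]=14  'acbcccca'
  #6 SA[6]=9  'babcbacbcccca'
  #7 SA[7]=13  'bacbcccca'
  #8 SA[8]=3  'bbcabcbabcbacbcccca'
  #9 SA[9]=4  'bcabcbabcbacbcccca'
  #10 SA[10]=7  'bcbabcbacbcccca'
  #11 SA[11]=11  'bcbacbcccca'
  #12 SA[12]=16  'bcccca'
  #13 SA[13]=20  'ca'
  #14 SA[14]=1  'cabbcabcbabcbacbcccca'
  #15 SA[15]=5  'cabcbabcbacbcccca'
  #16 SA[16]=8  'cbabcbacbcccca'
  #17 SA[17]=12  'cbacbcccca'
  #18 SA[18]=15  'cbcccca'
  #19 SA[19]=19  'cca'
  #20 SA[20]=18  'ccca'
  #21 SA[21]=17  'cccca'

SA = [21, 2, 6, 10, 0, 14, 9, 13, 3, 4, 7, 11, 16, 20, 1, 5, 8, 12, 15, 19, 18, 17]
i: (SA[i-1],SA[i]) lcp shared
  1: (21,2) 1 'a'
  2: (2,6) 2 'ab'
  3: (6,10) 5 'abcba'
  4: (10,0) 1 'a'
  5: (0,14) 2 'ac'
  6: (14,9) 0 ''
  7: (9,13) 2 'ba'
  8: (13,3) 1 'b'
  9: (3,4) 1 'b'
  10: (4,7) 2 'bc'
  11: (7,11) 4 'bcba'
  12: (11,16) 2 'bc'
  13: (16,20) 0 ''
  14: (20,1) 2 'ca'
  15: (1,5) 3 'cab'
  16: (5,8) 1 'c'
  17: (8,12) 3 'cba'
  18: (12,15) 2 'cb'
  19: (15,19) 1 'c'
  20: (19,18) 2 'cc'
  21: (18,17) 3 'ccc'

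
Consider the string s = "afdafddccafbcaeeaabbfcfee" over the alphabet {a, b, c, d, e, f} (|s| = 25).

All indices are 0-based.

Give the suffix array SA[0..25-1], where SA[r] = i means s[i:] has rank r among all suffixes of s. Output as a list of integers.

rank→(start, suffix):
  0 → (16, 'aabbfcfee')
  1 → (17, 'abbfcfee')
  2 → (13, 'aeeaabbfcfee')
  3 → (9, 'afbcaeeaabbfcfee')
  4 → (0, 'afdafddccafbcaeeaabbfcfee')
  5 → (3, 'afddccafbcaeeaabbfcfee')
  6 → (18, 'bbfcfee')
  7 → (11, 'bcaeeaabbfcfee')
  8 → (19, 'bfcfee')
  9 → (12, 'caeeaabbfcfee')
  10 → (8, 'cafbcaeeaabbfcfee')
  11 → (7, 'ccafbcaeeaabbfcfee')
  12 → (21, 'cfee')
  13 → (2, 'dafddccafbcaeeaabbfcfee')
  14 → (6, 'dccafbcaeeaabbfcfee')
  15 → (5, 'ddccafbcaeeaabbfcfee')
  16 → (24, 'e')
  17 → (15, 'eaabbfcfee')
  18 → (23, 'ee')
  19 → (14, 'eeaabbfcfee')
  20 → (10, 'fbcaeeaabbfcfee')
  21 → (20, 'fcfee')
  22 → (1, 'fdafddccafbcaeeaabbfcfee')
  23 → (4, 'fddccafbcaeeaabbfcfee')
  24 → (22, 'fee')

[16, 17, 13, 9, 0, 3, 18, 11, 19, 12, 8, 7, 21, 2, 6, 5, 24, 15, 23, 14, 10, 20, 1, 4, 22]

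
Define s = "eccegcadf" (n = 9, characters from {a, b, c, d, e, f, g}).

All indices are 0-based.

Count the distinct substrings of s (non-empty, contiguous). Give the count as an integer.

sorted suffixes:
  #0 SA[0]=6  'adf'
  #1 SA[1]=5  'cadf'
  #2 SA[2]=1  'ccegcadf'
  #3 SA[3]=2  'cegcadf'
  #4 SA[4]=7  'df'
  #5 SA[5]=0  'eccegcadf'
  #6 SA[6]=3  'egcadf'
  #7 SA[7]=8  'f'
  #8 SA[8]=4  'gcadf'

SA = [6, 5, 1, 2, 7, 0, 3, 8, 4]
rank  pair      lcp
   1  s[6:],s[5:]  0  ''
   2  s[5:],s[1:]  1  'c'
   3  s[1:],s[2:]  1  'c'
   4  s[2:],s[7:]  0  ''
   5  s[7:],s[0:]  0  ''
   6  s[0:],s[3:]  1  'e'
   7  s[3:],s[8:]  0  ''
   8  s[8:],s[4:]  0  ''

n(n+1)/2 = 9·10/2 = 45
Σ LCP = 0 + 0 + 1 + 1 + 0 + 0 + 1 + 0 + 0 = 3
distinct = 45 − 3 = 42

42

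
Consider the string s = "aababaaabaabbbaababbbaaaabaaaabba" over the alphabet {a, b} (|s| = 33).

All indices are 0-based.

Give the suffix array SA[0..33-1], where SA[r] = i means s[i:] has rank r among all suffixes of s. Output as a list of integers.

rank | idx | suffix
   0 |  32 | a
   1 |  21 | aaaabaaaabba
   2 |  26 | aaaabba
   3 |  22 | aaabaaaabba
   4 |   5 | aaabaabbbaababbbaaaabaaaabba
   5 |  27 | aaabba
   6 |  23 | aabaaaabba
   7 |   6 | aabaabbbaababbbaaaabaaaabba
   8 |   0 | aababaaabaabbbaababbbaaaabaaaabba
   9 |  14 | aababbbaaaabaaaabba
  10 |  28 | aabba
  11 |   9 | aabbbaababbbaaaabaaaabba
  12 |  24 | abaaaabba
  13 |   3 | abaaabaabbbaababbbaaaabaaaabba
  14 |   7 | abaabbbaababbbaaaabaaaabba
  15 |   1 | ababaaabaabbbaababbbaaaabaaaabba
  16 |  15 | ababbbaaaabaaaabba
  17 |  29 | abba
  18 |  17 | abbbaaaabaaaabba
  19 |  10 | abbbaababbbaaaabaaaabba
  20 |  31 | ba
  21 |  20 | baaaabaaaabba
  22 |  25 | baaaabba
  23 |   4 | baaabaabbbaababbbaaaabaaaabba
  24 |  13 | baababbbaaaabaaaabba
  25 |   8 | baabbbaababbbaaaabaaaabba
  26 |   2 | babaaabaabbbaababbbaaaabaaaabba
  27 |  16 | babbbaaaabaaaabba
  28 |  30 | bba
  29 |  19 | bbaaaabaaaabba
  30 |  12 | bbaababbbaaaabaaaabba
  31 |  18 | bbbaaaabaaaabba
  32 |  11 | bbbaababbbaaaabaaaabba

[32, 21, 26, 22, 5, 27, 23, 6, 0, 14, 28, 9, 24, 3, 7, 1, 15, 29, 17, 10, 31, 20, 25, 4, 13, 8, 2, 16, 30, 19, 12, 18, 11]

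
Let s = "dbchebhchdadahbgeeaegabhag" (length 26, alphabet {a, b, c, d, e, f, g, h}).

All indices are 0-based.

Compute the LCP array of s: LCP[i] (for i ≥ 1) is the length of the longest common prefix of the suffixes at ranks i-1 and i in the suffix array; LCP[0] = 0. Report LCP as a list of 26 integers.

[0, 1, 1, 1, 1, 0, 1, 1, 2, 0, 2, 0, 2, 1, 0, 1, 1, 1, 0, 1, 1, 0, 1, 1, 1, 1]

sorted suffixes:
  #0 SA[0]=21  'abhag'
  #1 SA[1]=10  'adahbgeeaegabhag'
  #2 SA[2]=18  'aegabhag'
  #3 SA[3]=24  'ag'
  #4 SA[4]=12  'ahbgeeaegabhag'
  #5 SA[5]=1  'bchebhchdadahbgeeaegabhag'
  #6 SA[6]=14  'bgeeaegabhag'
  #7 SA[7]=22  'bhag'
  #8 SA[8]=5  'bhchdadahbgeeaegabhag'
  #9 SA[9]=7  'chdadahbgeeaegabhag'
  #10 SA[10]=2  'chebhchdadahbgeeaegabhag'
  #11 SA[11]=9  'dadahbgeeaegabhag'
  #12 SA[12]=11  'dahbgeeaegabhag'
  #13 SA[13]=0  'dbchebhchdadahbgeeaegabhag'
  #14 SA[14]=17  'eaegabhag'
  #15 SA[15]=4  'ebhchdadahbgeeaegabhag'
  #16 SA[16]=16  'eeaegabhag'
  #17 SA[17]=19  'egabhag'
  #18 SA[18]=25  'g'
  #19 SA[19]=20  'gabhag'
  #20 SA[20]=15  'geeaegabhag'
  #21 SA[21]=23  'hag'
  #22 SA[22]=13  'hbgeeaegabhag'
  #23 SA[23]=6  'hchdadahbgeeaegabhag'
  #24 SA[24]=8  'hdadahbgeeaegabhag'
  #25 SA[25]=3  'hebhchdadahbgeeaegabhag'

SA = [21, 10, 18, 24, 12, 1, 14, 22, 5, 7, 2, 9, 11, 0, 17, 4, 16, 19, 25, 20, 15, 23, 13, 6, 8, 3]
rank  pair      lcp
   1  s[21:],s[10:]  1  'a'
   2  s[10:],s[18:]  1  'a'
   3  s[18:],s[24:]  1  'a'
   4  s[24:],s[12:]  1  'a'
   5  s[12:],s[1:]  0  ''
   6  s[1:],s[14:]  1  'b'
   7  s[14:],s[22:]  1  'b'
   8  s[22:],s[5:]  2  'bh'
   9  s[5:],s[7:]  0  ''
  10  s[7:],s[2:]  2  'ch'
  11  s[2:],s[9:]  0  ''
  12  s[9:],s[11:]  2  'da'
  13  s[11:],s[0:]  1  'd'
  14  s[0:],s[17:]  0  ''
  15  s[17:],s[4:]  1  'e'
  16  s[4:],s[16:]  1  'e'
  17  s[16:],s[19:]  1  'e'
  18  s[19:],s[25:]  0  ''
  19  s[25:],s[20:]  1  'g'
  20  s[20:],s[15:]  1  'g'
  21  s[15:],s[23:]  0  ''
  22  s[23:],s[13:]  1  'h'
  23  s[13:],s[6:]  1  'h'
  24  s[6:],s[8:]  1  'h'
  25  s[8:],s[3:]  1  'h'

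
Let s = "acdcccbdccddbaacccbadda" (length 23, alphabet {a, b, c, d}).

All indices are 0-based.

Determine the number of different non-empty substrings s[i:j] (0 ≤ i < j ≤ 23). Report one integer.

243

sorted suffixes:
  #0 SA[0]=22  'a'
  #1 SA[1]=13  'aacccbadda'
  #2 SA[2]=14  'acccbadda'
  #3 SA[3]=0  'acdcccbdccddbaacccbadda'
  #4 SA[4]=19  'adda'
  #5 SA[5]=12  'baacccbadda'
  #6 SA[6]=18  'badda'
  #7 SA[7]=6  'bdccddbaacccbadda'
  #8 SA[8]=17  'cbadda'
  #9 SA[9]=5  'cbdccddbaacccbadda'
  #10 SA[10]=16  'ccbadda'
  #11 SA[11]=4  'ccbdccddbaacccbadda'
  #12 SA[12]=15  'cccbadda'
  #13 SA[13]=3  'cccbdccddbaacccbadda'
  #14 SA[14]=8  'ccddbaacccbadda'
  #15 SA[15]=1  'cdcccbdccddbaacccbadda'
  #16 SA[16]=9  'cddbaacccbadda'
  #17 SA[17]=21  'da'
  #18 SA[18]=11  'dbaacccbadda'
  #19 SA[19]=2  'dcccbdccddbaacccbadda'
  #20 SA[20]=7  'dccddbaacccbadda'
  #21 SA[21]=20  'dda'
  #22 SA[22]=10  'ddbaacccbadda'

SA = [22, 13, 14, 0, 19, 12, 18, 6, 17, 5, 16, 4, 15, 3, 8, 1, 9, 21, 11, 2, 7, 20, 10]
[i] adj suffixes → lcp
  [1] 22/13 → 1 ('a')
  [2] 13/14 → 1 ('a')
  [3] 14/0 → 2 ('ac')
  [4] 0/19 → 1 ('a')
  [5] 19/12 → 0 ('')
  [6] 12/18 → 2 ('ba')
  [7] 18/6 → 1 ('b')
  [8] 6/17 → 0 ('')
  [9] 17/5 → 2 ('cb')
  [10] 5/16 → 1 ('c')
  [11] 16/4 → 3 ('ccb')
  [12] 4/15 → 2 ('cc')
  [13] 15/3 → 4 ('cccb')
  [14] 3/8 → 2 ('cc')
  [15] 8/1 → 1 ('c')
  [16] 1/9 → 2 ('cd')
  [17] 9/21 → 0 ('')
  [18] 21/11 → 1 ('d')
  [19] 11/2 → 1 ('d')
  [20] 2/7 → 3 ('dcc')
  [21] 7/20 → 1 ('d')
  [22] 20/10 → 2 ('dd')

n(n+1)/2 = 23·24/2 = 276
Σ LCP = 0 + 1 + 1 + 2 + 1 + 0 + 2 + 1 + 0 + 2 + 1 + 3 + 2 + 4 + 2 + 1 + 2 + 0 + 1 + 1 + 3 + 1 + 2 = 33
distinct = 276 − 33 = 243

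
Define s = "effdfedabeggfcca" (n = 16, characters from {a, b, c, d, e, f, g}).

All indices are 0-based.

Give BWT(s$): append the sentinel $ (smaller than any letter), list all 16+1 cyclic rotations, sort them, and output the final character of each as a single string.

rank  rotation           last
    0  $effdfedabeggfcca  a
    1  a$effdfedabeggfcc  c
    2  abeggfcca$effdfed  d
    3  beggfcca$effdfeda  a
    4  ca$effdfedabeggfc  c
    5  cca$effdfedabeggf  f
    6  dabeggfcca$effdfe  e
    7  dfedabeggfcca$eff  f
    8  edabeggfcca$effdf  f
    9  effdfedabeggfcca$  $
   10  eggfcca$effdfedab  b
   11  fcca$effdfedabegg  g
   12  fdfedabeggfcca$ef  f
   13  fedabeggfcca$effd  d
   14  ffdfedabeggfcca$e  e
   15  gfcca$effdfedabeg  g
   16  ggfcca$effdfedabe  e

acdacfeff$bgfdege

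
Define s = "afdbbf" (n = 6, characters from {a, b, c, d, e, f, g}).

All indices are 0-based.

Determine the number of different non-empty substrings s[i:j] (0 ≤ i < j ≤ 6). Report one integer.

19

rank→(start, suffix):
  0 → (0, 'afdbbf')
  1 → (3, 'bbf')
  2 → (4, 'bf')
  3 → (2, 'dbbf')
  4 → (5, 'f')
  5 → (1, 'fdbbf')

SA = [0, 3, 4, 2, 5, 1]
i: (SA[i-1],SA[i]) lcp shared
  1: (0,3) 0 ''
  2: (3,4) 1 'b'
  3: (4,2) 0 ''
  4: (2,5) 0 ''
  5: (5,1) 1 'f'

n(n+1)/2 = 6·7/2 = 21
Σ LCP = 0 + 0 + 1 + 0 + 0 + 1 = 2
distinct = 21 − 2 = 19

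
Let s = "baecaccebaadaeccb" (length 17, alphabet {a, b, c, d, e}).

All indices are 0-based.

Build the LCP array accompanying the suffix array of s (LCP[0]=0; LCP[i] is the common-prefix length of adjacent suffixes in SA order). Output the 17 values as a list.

rank | idx | suffix
   0 |   9 | aadaeccb
   1 |   4 | accebaadaeccb
   2 |  10 | adaeccb
   3 |   1 | aecaccebaadaeccb
   4 |  12 | aeccb
   5 |  16 | b
   6 |   8 | baadaeccb
   7 |   0 | baecaccebaadaeccb
   8 |   3 | caccebaadaeccb
   9 |  15 | cb
  10 |  14 | ccb
  11 |   5 | ccebaadaeccb
  12 |   6 | cebaadaeccb
  13 |  11 | daeccb
  14 |   7 | ebaadaeccb
  15 |   2 | ecaccebaadaeccb
  16 |  13 | eccb

SA = [9, 4, 10, 1, 12, 16, 8, 0, 3, 15, 14, 5, 6, 11, 7, 2, 13]
i: (SA[i-1],SA[i]) lcp shared
  1: (9,4) 1 'a'
  2: (4,10) 1 'a'
  3: (10,1) 1 'a'
  4: (1,12) 3 'aec'
  5: (12,16) 0 ''
  6: (16,8) 1 'b'
  7: (8,0) 2 'ba'
  8: (0,3) 0 ''
  9: (3,15) 1 'c'
  10: (15,14) 1 'c'
  11: (14,5) 2 'cc'
  12: (5,6) 1 'c'
  13: (6,11) 0 ''
  14: (11,7) 0 ''
  15: (7,2) 1 'e'
  16: (2,13) 2 'ec'

[0, 1, 1, 1, 3, 0, 1, 2, 0, 1, 1, 2, 1, 0, 0, 1, 2]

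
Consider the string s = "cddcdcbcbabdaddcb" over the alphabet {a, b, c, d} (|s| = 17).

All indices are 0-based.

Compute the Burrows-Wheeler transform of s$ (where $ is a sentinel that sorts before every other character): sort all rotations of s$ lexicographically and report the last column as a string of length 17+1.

bbdcccadbdd$bdcdac

rank  rotation            last
    0  $cddcdcbcbabdaddcb  b
    1  abdaddcb$cddcdcbcb  b
    2  addcb$cddcdcbcbabd  d
    3  b$cddcdcbcbabdaddc  c
    4  babdaddcb$cddcdcbc  c
    5  bcbabdaddcb$cddcdc  c
    6  bdaddcb$cddcdcbcba  a
    7  cb$cddcdcbcbabdadd  d
    8  cbabdaddcb$cddcdcb  b
    9  cbcbabdaddcb$cddcd  d
   10  cdcbcbabdaddcb$cdd  d
   11  cddcdcbcbabdaddcb$  $
   12  daddcb$cddcdcbcbab  b
   13  dcb$cddcdcbcbabdad  d
   14  dcbcbabdaddcb$cddc  c
   15  dcdcbcbabdaddcb$cd  d
   16  ddcb$cddcdcbcbabda  a
   17  ddcdcbcbabdaddcb$c  c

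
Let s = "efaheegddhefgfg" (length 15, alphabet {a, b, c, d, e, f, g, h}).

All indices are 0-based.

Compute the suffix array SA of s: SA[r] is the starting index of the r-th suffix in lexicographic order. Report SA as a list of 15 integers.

rank | idx | suffix
   0 |   2 | aheegddhefgfg
   1 |   7 | ddhefgfg
   2 |   8 | dhefgfg
   3 |   4 | eegddhefgfg
   4 |   0 | efaheegddhefgfg
   5 |  10 | efgfg
   6 |   5 | egddhefgfg
   7 |   1 | faheegddhefgfg
   8 |  13 | fg
   9 |  11 | fgfg
  10 |  14 | g
  11 |   6 | gddhefgfg
  12 |  12 | gfg
  13 |   3 | heegddhefgfg
  14 |   9 | hefgfg

[2, 7, 8, 4, 0, 10, 5, 1, 13, 11, 14, 6, 12, 3, 9]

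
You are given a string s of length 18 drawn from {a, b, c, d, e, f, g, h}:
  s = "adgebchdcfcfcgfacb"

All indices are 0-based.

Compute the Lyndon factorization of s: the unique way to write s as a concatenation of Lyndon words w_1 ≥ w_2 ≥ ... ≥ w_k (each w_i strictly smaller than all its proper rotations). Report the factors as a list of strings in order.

emit factor 1: 'adgebchdcfcfcgf' (i=0, period=15)
emit factor 2: 'acb' (i=15, period=3)

["adgebchdcfcfcgf", "acb"]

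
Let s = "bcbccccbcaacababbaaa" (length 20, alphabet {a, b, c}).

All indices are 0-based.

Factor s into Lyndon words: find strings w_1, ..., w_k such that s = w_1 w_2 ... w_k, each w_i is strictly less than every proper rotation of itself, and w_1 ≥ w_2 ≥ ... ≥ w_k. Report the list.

emit factor 1: 'bcbcccc' (i=0, period=7)
emit factor 2: 'bc' (i=7, period=2)
emit factor 3: 'aacababb' (i=9, period=8)
emit factor 4: 'a' (i=17, period=1)
emit factor 5: 'a' (i=18, period=1)
emit factor 6: 'a' (i=19, period=1)

["bcbcccc", "bc", "aacababb", "a", "a", "a"]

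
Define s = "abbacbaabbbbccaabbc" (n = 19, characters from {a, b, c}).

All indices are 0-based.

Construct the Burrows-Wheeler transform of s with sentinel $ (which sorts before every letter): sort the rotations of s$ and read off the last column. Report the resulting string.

cbc$aabcbaababbbbcab

rank  rotation              last
    0  $abbacbaabbbbccaabbc  c
    1  aabbbbccaabbc$abbacb  b
    2  aabbc$abbacbaabbbbcc  c
    3  abbacbaabbbbccaabbc$  $
    4  abbbbccaabbc$abbacba  a
    5  abbc$abbacbaabbbbcca  a
    6  acbaabbbbccaabbc$abb  b
    7  baabbbbccaabbc$abbac  c
    8  bacbaabbbbccaabbc$ab  b
    9  bbacbaabbbbccaabbc$a  a
   10  bbbbccaabbc$abbacbaa  a
   11  bbbccaabbc$abbacbaab  b
   12  bbc$abbacbaabbbbccaa  a
   13  bbccaabbc$abbacbaabb  b
   14  bc$abbacbaabbbbccaab  b
   15  bccaabbc$abbacbaabbb  b
   16  c$abbacbaabbbbccaabb  b
   17  caabbc$abbacbaabbbbc  c
   18  cbaabbbbccaabbc$abba  a
   19  ccaabbc$abbacbaabbbb  b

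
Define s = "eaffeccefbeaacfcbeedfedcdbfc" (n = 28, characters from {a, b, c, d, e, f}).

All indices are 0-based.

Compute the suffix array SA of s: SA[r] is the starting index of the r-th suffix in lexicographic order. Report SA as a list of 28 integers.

[11, 12, 1, 9, 16, 25, 27, 15, 5, 23, 6, 13, 24, 22, 19, 10, 0, 4, 21, 18, 17, 7, 8, 26, 14, 3, 20, 2]

rank | idx | suffix
   0 |  11 | aacfcbeedfedcdbfc
   1 |  12 | acfcbeedfedcdbfc
   2 |   1 | affeccefbeaacfcbeedfedcdbfc
   3 |   9 | beaacfcbeedfedcdbfc
   4 |  16 | beedfedcdbfc
   5 |  25 | bfc
   6 |  27 | c
   7 |  15 | cbeedfedcdbfc
   8 |   5 | ccefbeaacfcbeedfedcdbfc
   9 |  23 | cdbfc
  10 |   6 | cefbeaacfcbeedfedcdbfc
  11 |  13 | cfcbeedfedcdbfc
  12 |  24 | dbfc
  13 |  22 | dcdbfc
  14 |  19 | dfedcdbfc
  15 |  10 | eaacfcbeedfedcdbfc
  16 |   0 | eaffeccefbeaacfcbeedfedcdbfc
  17 |   4 | eccefbeaacfcbeedfedcdbfc
  18 |  21 | edcdbfc
  19 |  18 | edfedcdbfc
  20 |  17 | eedfedcdbfc
  21 |   7 | efbeaacfcbeedfedcdbfc
  22 |   8 | fbeaacfcbeedfedcdbfc
  23 |  26 | fc
  24 |  14 | fcbeedfedcdbfc
  25 |   3 | feccefbeaacfcbeedfedcdbfc
  26 |  20 | fedcdbfc
  27 |   2 | ffeccefbeaacfcbeedfedcdbfc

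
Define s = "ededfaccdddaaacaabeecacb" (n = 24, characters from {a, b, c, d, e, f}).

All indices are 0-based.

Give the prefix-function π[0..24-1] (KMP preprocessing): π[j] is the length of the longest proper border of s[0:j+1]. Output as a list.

π[0] = 0
j=1 s[j]='d': π[1]=0 (border '')
j=2 s[j]='e': π[2]=1 (border 'e')
j=3 s[j]='d': π[3]=2 (border 'ed')
j=4 s[j]='f': k: 2→0; π[4]=0 (border '')
j=5 s[j]='a': π[5]=0 (border '')
j=6 s[j]='c': π[6]=0 (border '')
j=7 s[j]='c': π[7]=0 (border '')
j=8 s[j]='d': π[8]=0 (border '')
j=9 s[j]='d': π[9]=0 (border '')
j=10 s[j]='d': π[10]=0 (border '')
j=11 s[j]='a': π[11]=0 (border '')
j=12 s[j]='a': π[12]=0 (border '')
j=13 s[j]='a': π[13]=0 (border '')
j=14 s[j]='c': π[14]=0 (border '')
j=15 s[j]='a': π[15]=0 (border '')
j=16 s[j]='a': π[16]=0 (border '')
j=17 s[j]='b': π[17]=0 (border '')
j=18 s[j]='e': π[18]=1 (border 'e')
j=19 s[j]='e': k: 1→0; π[19]=1 (border 'e')
j=20 s[j]='c': k: 1→0; π[20]=0 (border '')
j=21 s[j]='a': π[21]=0 (border '')
j=22 s[j]='c': π[22]=0 (border '')
j=23 s[j]='b': π[23]=0 (border '')

[0, 0, 1, 2, 0, 0, 0, 0, 0, 0, 0, 0, 0, 0, 0, 0, 0, 0, 1, 1, 0, 0, 0, 0]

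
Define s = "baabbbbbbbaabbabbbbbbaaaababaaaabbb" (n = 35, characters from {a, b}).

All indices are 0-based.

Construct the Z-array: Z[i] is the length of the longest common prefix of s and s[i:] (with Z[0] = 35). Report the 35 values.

Z[0]=35
i=1: i≥r, start 0; Z[1]=0
i=2: i≥r, start 0; Z[2]=0
i=3: i≥r, start 0; Z[3]=1 extend→box=[3,4)
i=4: i≥r, start 0; Z[4]=1 extend→box=[4,5)
i=5: i≥r, start 0; Z[5]=1 extend→box=[5,6)
i=6: i≥r, start 0; Z[6]=1 extend→box=[6,7)
i=7: i≥r, start 0; Z[7]=1 extend→box=[7,8)
i=8: i≥r, start 0; Z[8]=1 extend→box=[8,9)
i=9: i≥r, start 0; Z[9]=5 extend→box=[9,14)
i=10: min(r-i=4, Z[1]=0)=0; Z[10]=0
i=11: min(r-i=3, Z[2]=0)=0; Z[11]=0
i=12: min(r-i=2, Z[3]=1)=1; Z[12]=1
i=13: min(r-i=1, Z[4]=1)=1; Z[13]=2 extend→box=[13,15)
i=14: min(r-i=1, Z[1]=0)=0; Z[14]=0
i=15: i≥r, start 0; Z[15]=1 extend→box=[15,16)
i=16: i≥r, start 0; Z[16]=1 extend→box=[16,17)
i=17: i≥r, start 0; Z[17]=1 extend→box=[17,18)
i=18: i≥r, start 0; Z[18]=1 extend→box=[18,19)
i=19: i≥r, start 0; Z[19]=1 extend→box=[19,20)
i=20: i≥r, start 0; Z[20]=3 extend→box=[20,23)
i=21: min(r-i=2, Z[1]=0)=0; Z[21]=0
i=22: min(r-i=1, Z[2]=0)=0; Z[22]=0
i=23: i≥r, start 0; Z[23]=0
i=24: i≥r, start 0; Z[24]=0
i=25: i≥r, start 0; Z[25]=2 extend→box=[25,27)
i=26: min(r-i=1, Z[1]=0)=0; Z[26]=0
i=27: i≥r, start 0; Z[27]=3 extend→box=[27,30)
i=28: min(r-i=2, Z[1]=0)=0; Z[28]=0
i=29: min(r-i=1, Z[2]=0)=0; Z[29]=0
i=30: i≥r, start 0; Z[30]=0
i=31: i≥r, start 0; Z[31]=0
i=32: i≥r, start 0; Z[32]=1 extend→box=[32,33)
i=33: i≥r, start 0; Z[33]=1 extend→box=[33,34)
i=34: i≥r, start 0; Z[34]=1 extend→box=[34,35)

[35, 0, 0, 1, 1, 1, 1, 1, 1, 5, 0, 0, 1, 2, 0, 1, 1, 1, 1, 1, 3, 0, 0, 0, 0, 2, 0, 3, 0, 0, 0, 0, 1, 1, 1]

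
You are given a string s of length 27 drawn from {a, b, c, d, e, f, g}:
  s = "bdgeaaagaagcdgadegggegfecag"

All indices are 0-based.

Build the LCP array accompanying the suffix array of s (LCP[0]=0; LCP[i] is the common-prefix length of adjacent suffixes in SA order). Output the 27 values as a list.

rank→(start, suffix):
  0 → (4, 'aaagaagcdgadegggegfecag')
  1 → (5, 'aagaagcdgadegggegfecag')
  2 → (8, 'aagcdgadegggegfecag')
  3 → (14, 'adegggegfecag')
  4 → (25, 'ag')
  5 → (6, 'agaagcdgadegggegfecag')
  6 → (9, 'agcdgadegggegfecag')
  7 → (0, 'bdgeaaagaagcdgadegggegfecag')
  8 → (24, 'cag')
  9 → (11, 'cdgadegggegfecag')
  10 → (15, 'degggegfecag')
  11 → (12, 'dgadegggegfecag')
  12 → (1, 'dgeaaagaagcdgadegggegfecag')
  13 → (3, 'eaaagaagcdgadegggegfecag')
  14 → (23, 'ecag')
  15 → (20, 'egfecag')
  16 → (16, 'egggegfecag')
  17 → (22, 'fecag')
  18 → (26, 'g')
  19 → (7, 'gaagcdgadegggegfecag')
  20 → (13, 'gadegggegfecag')
  21 → (10, 'gcdgadegggegfecag')
  22 → (2, 'geaaagaagcdgadegggegfecag')
  23 → (19, 'gegfecag')
  24 → (21, 'gfecag')
  25 → (18, 'ggegfecag')
  26 → (17, 'gggegfecag')

SA = [4, 5, 8, 14, 25, 6, 9, 0, 24, 11, 15, 12, 1, 3, 23, 20, 16, 22, 26, 7, 13, 10, 2, 19, 21, 18, 17]
i: (SA[i-1],SA[i]) lcp shared
  1: (4,5) 2 'aa'
  2: (5,8) 3 'aag'
  3: (8,14) 1 'a'
  4: (14,25) 1 'a'
  5: (25,6) 2 'ag'
  6: (6,9) 2 'ag'
  7: (9,0) 0 ''
  8: (0,24) 0 ''
  9: (24,11) 1 'c'
  10: (11,15) 0 ''
  11: (15,12) 1 'd'
  12: (12,1) 2 'dg'
  13: (1,3) 0 ''
  14: (3,23) 1 'e'
  15: (23,20) 1 'e'
  16: (20,16) 2 'eg'
  17: (16,22) 0 ''
  18: (22,26) 0 ''
  19: (26,7) 1 'g'
  20: (7,13) 2 'ga'
  21: (13,10) 1 'g'
  22: (10,2) 1 'g'
  23: (2,19) 2 'ge'
  24: (19,21) 1 'g'
  25: (21,18) 1 'g'
  26: (18,17) 2 'gg'

[0, 2, 3, 1, 1, 2, 2, 0, 0, 1, 0, 1, 2, 0, 1, 1, 2, 0, 0, 1, 2, 1, 1, 2, 1, 1, 2]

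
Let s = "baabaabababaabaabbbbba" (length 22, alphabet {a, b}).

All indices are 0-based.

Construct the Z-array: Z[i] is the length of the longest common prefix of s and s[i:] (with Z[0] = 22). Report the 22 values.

[22, 0, 0, 5, 0, 0, 2, 0, 2, 0, 7, 0, 0, 4, 0, 0, 1, 1, 1, 1, 2, 0]

Z[0]=22
i=1: outside box; Z[1]=0
i=2: outside box; Z[2]=0
i=3: outside box; Z[3]=5 extend→box=[3,8)
i=4: min(r-i=4, Z[1]=0)=0; Z[4]=0
i=5: min(r-i=3, Z[2]=0)=0; Z[5]=0
i=6: min(r-i=2, Z[3]=5)=2; Z[6]=2
i=7: min(r-i=1, Z[4]=0)=0; Z[7]=0
i=8: outside box; Z[8]=2 extend→box=[8,10)
i=9: min(r-i=1, Z[1]=0)=0; Z[9]=0
i=10: outside box; Z[10]=7 extend→box=[10,17)
i=11: min(r-i=6, Z[1]=0)=0; Z[11]=0
i=12: min(r-i=5, Z[2]=0)=0; Z[12]=0
i=13: min(r-i=4, Z[3]=5)=4; Z[13]=4
i=14: min(r-i=3, Z[4]=0)=0; Z[14]=0
i=15: min(r-i=2, Z[5]=0)=0; Z[15]=0
i=16: min(r-i=1, Z[6]=2)=1; Z[16]=1
i=17: outside box; Z[17]=1 extend→box=[17,18)
i=18: outside box; Z[18]=1 extend→box=[18,19)
i=19: outside box; Z[19]=1 extend→box=[19,20)
i=20: outside box; Z[20]=2 extend→box=[20,22)
i=21: min(r-i=1, Z[1]=0)=0; Z[21]=0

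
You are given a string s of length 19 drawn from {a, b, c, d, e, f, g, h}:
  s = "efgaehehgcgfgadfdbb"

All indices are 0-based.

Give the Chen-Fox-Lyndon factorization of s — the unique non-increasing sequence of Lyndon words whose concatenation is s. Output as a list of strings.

emit factor 1: 'efg' (i=0, period=3)
emit factor 2: 'aehehgcgfg' (i=3, period=10)
emit factor 3: 'adfdbb' (i=13, period=6)

["efg", "aehehgcgfg", "adfdbb"]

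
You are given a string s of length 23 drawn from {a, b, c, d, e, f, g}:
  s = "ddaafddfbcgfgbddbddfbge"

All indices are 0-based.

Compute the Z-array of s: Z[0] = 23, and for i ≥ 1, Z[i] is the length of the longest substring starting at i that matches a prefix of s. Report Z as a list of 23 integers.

[23, 1, 0, 0, 0, 2, 1, 0, 0, 0, 0, 0, 0, 0, 2, 1, 0, 2, 1, 0, 0, 0, 0]

Z[0]=23
i=1: i≥r, start 0; Z[1]=1 grow→box=[1,2)
i=2: i≥r, start 0; Z[2]=0
i=3: i≥r, start 0; Z[3]=0
i=4: i≥r, start 0; Z[4]=0
i=5: i≥r, start 0; Z[5]=2 grow→box=[5,7)
i=6: min(r-i=1, Z[1]=1)=1; Z[6]=1
i=7: i≥r, start 0; Z[7]=0
i=8: i≥r, start 0; Z[8]=0
i=9: i≥r, start 0; Z[9]=0
i=10: i≥r, start 0; Z[10]=0
i=11: i≥r, start 0; Z[11]=0
i=12: i≥r, start 0; Z[12]=0
i=13: i≥r, start 0; Z[13]=0
i=14: i≥r, start 0; Z[14]=2 grow→box=[14,16)
i=15: min(r-i=1, Z[1]=1)=1; Z[15]=1
i=16: i≥r, start 0; Z[16]=0
i=17: i≥r, start 0; Z[17]=2 grow→box=[17,19)
i=18: min(r-i=1, Z[1]=1)=1; Z[18]=1
i=19: i≥r, start 0; Z[19]=0
i=20: i≥r, start 0; Z[20]=0
i=21: i≥r, start 0; Z[21]=0
i=22: i≥r, start 0; Z[22]=0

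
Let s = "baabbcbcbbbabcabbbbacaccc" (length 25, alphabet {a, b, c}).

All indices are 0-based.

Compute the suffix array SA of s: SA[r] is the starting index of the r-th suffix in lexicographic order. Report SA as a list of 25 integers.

[1, 14, 2, 11, 19, 21, 0, 10, 18, 9, 17, 8, 16, 15, 3, 12, 6, 4, 24, 13, 20, 7, 5, 23, 22]

rank→(start, suffix):
  0 → (1, 'aabbcbcbbbabcabbbbacaccc')
  1 → (14, 'abbbbacaccc')
  2 → (2, 'abbcbcbbbabcabbbbacaccc')
  3 → (11, 'abcabbbbacaccc')
  4 → (19, 'acaccc')
  5 → (21, 'accc')
  6 → (0, 'baabbcbcbbbabcabbbbacaccc')
  7 → (10, 'babcabbbbacaccc')
  8 → (18, 'bacaccc')
  9 → (9, 'bbabcabbbbacaccc')
  10 → (17, 'bbacaccc')
  11 → (8, 'bbbabcabbbbacaccc')
  12 → (16, 'bbbacaccc')
  13 → (15, 'bbbbacaccc')
  14 → (3, 'bbcbcbbbabcabbbbacaccc')
  15 → (12, 'bcabbbbacaccc')
  16 → (6, 'bcbbbabcabbbbacaccc')
  17 → (4, 'bcbcbbbabcabbbbacaccc')
  18 → (24, 'c')
  19 → (13, 'cabbbbacaccc')
  20 → (20, 'caccc')
  21 → (7, 'cbbbabcabbbbacaccc')
  22 → (5, 'cbcbbbabcabbbbacaccc')
  23 → (23, 'cc')
  24 → (22, 'ccc')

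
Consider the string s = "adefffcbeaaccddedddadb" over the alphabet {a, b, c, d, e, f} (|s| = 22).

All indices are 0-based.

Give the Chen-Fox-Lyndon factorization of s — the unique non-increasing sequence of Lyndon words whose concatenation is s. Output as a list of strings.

["adefffcbe", "aaccddedddadb"]

emit factor 1: 'adefffcbe' (i=0, period=9)
emit factor 2: 'aaccddedddadb' (i=9, period=13)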